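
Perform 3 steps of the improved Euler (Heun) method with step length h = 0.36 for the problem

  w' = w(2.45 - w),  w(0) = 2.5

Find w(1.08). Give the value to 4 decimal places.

2.4565

Heun: k1 = f(t_n, w_n); k2 = f(t_n + h, w_n + h·k1); w_{n+1} = w_n + (h/2)·(k1 + k2).
t=0.000000, w=2.500000:
  k1 = f(0.000000, 2.500000) = -0.125000
  k2 = f(0.360000, 2.455000) = -0.012275
  w ← 2.500000 + (0.36/2)·(-0.125000 + (-0.012275)) = 2.475291
t=0.360000, w=2.475291:
  k1 = f(0.360000, 2.475291) = -0.062601
  k2 = f(0.720000, 2.452754) = -0.006755
  w ← 2.475291 + (0.36/2)·(-0.062601 + (-0.006755)) = 2.462806
t=0.720000, w=2.462806:
  k1 = f(0.720000, 2.462806) = -0.031540
  k2 = f(1.080000, 2.451452) = -0.003560
  w ← 2.462806 + (0.36/2)·(-0.031540 + (-0.003560)) = 2.456488
w(1.08) ≈ 2.4565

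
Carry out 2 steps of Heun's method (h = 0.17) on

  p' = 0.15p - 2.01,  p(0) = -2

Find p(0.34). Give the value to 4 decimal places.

Heun: k1 = f(s_n, p_n); k2 = f(s_n + h, p_n + h·k1); p_{n+1} = p_n + (h/2)·(k1 + k2).
s=0.000000, p=-2.000000:
  k1 = f(0.000000, -2.000000) = -2.310000
  k2 = f(0.170000, -2.392700) = -2.368905
  p ← -2.000000 + (0.17/2)·(-2.310000 + (-2.368905)) = -2.397707
s=0.170000, p=-2.397707:
  k1 = f(0.170000, -2.397707) = -2.369656
  k2 = f(0.340000, -2.800548) = -2.430082
  p ← -2.397707 + (0.17/2)·(-2.369656 + (-2.430082)) = -2.805685
p(0.34) ≈ -2.8057

-2.8057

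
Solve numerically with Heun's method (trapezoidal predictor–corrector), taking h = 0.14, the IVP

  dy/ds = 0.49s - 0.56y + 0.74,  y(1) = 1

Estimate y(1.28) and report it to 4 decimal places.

1.1919

Heun: k1 = f(s_n, y_n); k2 = f(s_n + h, y_n + h·k1); y_{n+1} = y_n + (h/2)·(k1 + k2).
s=1.000000, y=1.000000:
  k1 = f(1.000000, 1.000000) = 0.670000
  k2 = f(1.140000, 1.093800) = 0.686072
  y ← 1.000000 + (0.14/2)·(0.670000 + 0.686072) = 1.094925
s=1.140000, y=1.094925:
  k1 = f(1.140000, 1.094925) = 0.685442
  k2 = f(1.280000, 1.190887) = 0.700303
  y ← 1.094925 + (0.14/2)·(0.685442 + 0.700303) = 1.191927
y(1.28) ≈ 1.1919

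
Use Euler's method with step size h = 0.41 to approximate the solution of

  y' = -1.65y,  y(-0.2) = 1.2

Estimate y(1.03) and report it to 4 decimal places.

Euler: y_{n+1} = y_n + h·f(t_n, y_n).
t=-0.200000, y=1.200000: f=-1.980000 → y ← 1.200000 + 0.41·(-1.980000) = 0.388200
t=0.210000, y=0.388200: f=-0.640530 → y ← 0.388200 + 0.41·(-0.640530) = 0.125583
t=0.620000, y=0.125583: f=-0.207211 → y ← 0.125583 + 0.41·(-0.207211) = 0.040626
y(1.03) ≈ 0.0406

0.0406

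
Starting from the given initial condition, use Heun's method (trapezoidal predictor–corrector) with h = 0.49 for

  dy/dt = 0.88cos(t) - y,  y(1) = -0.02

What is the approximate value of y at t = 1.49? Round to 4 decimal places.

0.0642

Heun: k1 = f(t_n, y_n); k2 = f(t_n + h, y_n + h·k1); y_{n+1} = y_n + (h/2)·(k1 + k2).
t=1.000000, y=-0.020000:
  k1 = f(1.000000, -0.020000) = 0.495466
  k2 = f(1.490000, 0.222778) = -0.151755
  y ← -0.020000 + (0.49/2)·(0.495466 + (-0.151755)) = 0.064209
y(1.49) ≈ 0.0642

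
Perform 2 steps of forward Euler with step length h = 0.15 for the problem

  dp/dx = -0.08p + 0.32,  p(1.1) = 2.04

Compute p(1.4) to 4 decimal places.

2.0868

Euler: p_{n+1} = p_n + h·f(x_n, p_n).
x=1.100000, p=2.040000: f=0.156800 → p ← 2.040000 + 0.15·0.156800 = 2.063520
x=1.250000, p=2.063520: f=0.154918 → p ← 2.063520 + 0.15·0.154918 = 2.086758
p(1.4) ≈ 2.0868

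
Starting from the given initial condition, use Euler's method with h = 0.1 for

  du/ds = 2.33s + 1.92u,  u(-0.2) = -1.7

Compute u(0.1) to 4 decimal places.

-2.9732

Euler: u_{n+1} = u_n + h·f(s_n, u_n).
s=-0.200000, u=-1.700000: f=-3.730000 → u ← -1.700000 + 0.1·(-3.730000) = -2.073000
s=-0.100000, u=-2.073000: f=-4.213160 → u ← -2.073000 + 0.1·(-4.213160) = -2.494316
s=0.000000, u=-2.494316: f=-4.789087 → u ← -2.494316 + 0.1·(-4.789087) = -2.973225
u(0.1) ≈ -2.9732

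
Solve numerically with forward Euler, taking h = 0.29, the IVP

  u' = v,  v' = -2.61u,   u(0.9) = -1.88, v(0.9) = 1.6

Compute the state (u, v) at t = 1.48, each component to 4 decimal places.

-0.5393, 4.0947

Euler on (u,v): u_{n+1} = u_n + h·u', v_{n+1} = v_n + h·v'.
0.900000: (-1.880000, 1.600000); f=(1.600000, 4.906800) → (-1.416000, 3.022972)
1.190000: (-1.416000, 3.022972); f=(3.022972, 3.695760) → (-0.539338, 4.094742)
(u(1.48), v(1.48)) ≈ (-0.5393, 4.0947)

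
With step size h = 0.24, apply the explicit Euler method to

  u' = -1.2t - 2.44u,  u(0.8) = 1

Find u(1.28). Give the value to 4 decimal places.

-0.2233

Euler: u_{n+1} = u_n + h·f(t_n, u_n).
t=0.800000, u=1.000000: f=-3.400000 → u ← 1.000000 + 0.24·(-3.400000) = 0.184000
t=1.040000, u=0.184000: f=-1.696960 → u ← 0.184000 + 0.24·(-1.696960) = -0.223270
u(1.28) ≈ -0.2233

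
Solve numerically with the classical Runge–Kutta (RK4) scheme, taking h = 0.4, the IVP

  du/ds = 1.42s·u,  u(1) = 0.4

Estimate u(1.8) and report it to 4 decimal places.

1.9555

RK4: k1 = f(s_n, u_n); k2 = f(s_n + h/2, u_n + (h/2)·k1); k3 = f(s_n + h/2, u_n + (h/2)·k2); k4 = f(s_n + h, u_n + h·k3); u_{n+1} = u_n + (h/6)·(k1 + 2k2 + 2k3 + k4).
s=1.000000, u=0.400000:
  k1 = f(1.000000, 0.400000) = 0.568000
  k2 = f(1.200000, 0.513600) = 0.875174
  k3 = f(1.200000, 0.575035) = 0.979859
  k4 = f(1.400000, 0.791944) = 1.574384
  u ← 0.400000 + (0.4/6)·(k1 + 2k2 + 2k3 + k4) = 0.790163
s=1.400000, u=0.790163:
  k1 = f(1.400000, 0.790163) = 1.570845
  k2 = f(1.600000, 1.104332) = 2.509043
  k3 = f(1.600000, 1.291972) = 2.935361
  k4 = f(1.800000, 1.964308) = 5.020771
  u ← 0.790163 + (0.4/6)·(k1 + 2k2 + 2k3 + k4) = 1.955525
u(1.8) ≈ 1.9555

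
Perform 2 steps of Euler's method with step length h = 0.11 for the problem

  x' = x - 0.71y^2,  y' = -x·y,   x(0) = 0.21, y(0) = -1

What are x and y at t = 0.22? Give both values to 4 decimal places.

Euler on (x,y): x_{n+1} = x_n + h·x', y_{n+1} = y_n + h·y'.
0.000000: (0.210000, -1.000000); f=(-0.500000, 0.210000) → (0.155000, -0.976900)
0.110000: (0.155000, -0.976900); f=(-0.522577, 0.151419) → (0.097517, -0.960244)
(x(0.22), y(0.22)) ≈ (0.0975, -0.9602)

0.0975, -0.9602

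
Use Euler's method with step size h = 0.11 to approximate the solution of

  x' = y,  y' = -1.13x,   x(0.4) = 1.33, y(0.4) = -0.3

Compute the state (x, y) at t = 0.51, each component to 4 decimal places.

1.2970, -0.4653

Euler on (x,y): x_{n+1} = x_n + h·x', y_{n+1} = y_n + h·y'.
0.400000: (1.330000, -0.300000); f=(-0.300000, -1.502900) → (1.297000, -0.465319)
(x(0.51), y(0.51)) ≈ (1.2970, -0.4653)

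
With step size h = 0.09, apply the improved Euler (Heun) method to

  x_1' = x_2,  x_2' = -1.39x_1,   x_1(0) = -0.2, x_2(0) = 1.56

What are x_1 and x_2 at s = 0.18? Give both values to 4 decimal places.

Heun on (x_1,x_2): k1 = f(s_n, state_n); k2 = f(s_n + h, state_n + h·k1); state_{n+1} = state_n + (h/2)·(k1 + k2).
0.000000: (-0.200000, 1.560000)
  k1 = (1.560000, 0.278000)
  predictor → (-0.059600, 1.585020)
  k2 = (1.585020, 0.082844)
  → (-0.058474, 1.576238)
0.090000: (-0.058474, 1.576238)
  k1 = (1.576238, 0.081279)
  predictor → (0.083387, 1.583553)
  k2 = (1.583553, -0.115908)
  → (0.083716, 1.574680)
(x_1(0.18), x_2(0.18)) ≈ (0.0837, 1.5747)

0.0837, 1.5747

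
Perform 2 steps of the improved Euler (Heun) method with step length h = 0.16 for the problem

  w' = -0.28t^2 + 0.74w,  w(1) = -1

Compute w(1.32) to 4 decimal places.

Heun: k1 = f(t_n, w_n); k2 = f(t_n + h, w_n + h·k1); w_{n+1} = w_n + (h/2)·(k1 + k2).
t=1.000000, w=-1.000000:
  k1 = f(1.000000, -1.000000) = -1.020000
  k2 = f(1.160000, -1.163200) = -1.237536
  w ← -1.000000 + (0.16/2)·(-1.020000 + (-1.237536)) = -1.180603
t=1.160000, w=-1.180603:
  k1 = f(1.160000, -1.180603) = -1.250414
  k2 = f(1.320000, -1.380669) = -1.509567
  w ← -1.180603 + (0.16/2)·(-1.250414 + (-1.509567)) = -1.401401
w(1.32) ≈ -1.4014

-1.4014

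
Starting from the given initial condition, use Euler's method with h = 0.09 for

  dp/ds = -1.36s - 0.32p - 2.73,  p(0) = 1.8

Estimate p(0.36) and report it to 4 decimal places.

0.5954

Euler: p_{n+1} = p_n + h·f(s_n, p_n).
s=0.000000, p=1.800000: f=-3.306000 → p ← 1.800000 + 0.09·(-3.306000) = 1.502460
s=0.090000, p=1.502460: f=-3.333187 → p ← 1.502460 + 0.09·(-3.333187) = 1.202473
s=0.180000, p=1.202473: f=-3.359591 → p ← 1.202473 + 0.09·(-3.359591) = 0.900110
s=0.270000, p=0.900110: f=-3.385235 → p ← 0.900110 + 0.09·(-3.385235) = 0.595439
p(0.36) ≈ 0.5954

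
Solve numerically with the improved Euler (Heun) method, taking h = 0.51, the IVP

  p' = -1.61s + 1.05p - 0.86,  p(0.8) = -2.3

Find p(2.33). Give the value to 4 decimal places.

-21.6230

Heun: k1 = f(s_n, p_n); k2 = f(s_n + h, p_n + h·k1); p_{n+1} = p_n + (h/2)·(k1 + k2).
s=0.800000, p=-2.300000:
  k1 = f(0.800000, -2.300000) = -4.563000
  k2 = f(1.310000, -4.627130) = -7.827587
  p ← -2.300000 + (0.51/2)·(-4.563000 + (-7.827587)) = -5.459600
s=1.310000, p=-5.459600:
  k1 = f(1.310000, -5.459600) = -8.701680
  k2 = f(1.820000, -9.897456) = -14.182529
  p ← -5.459600 + (0.51/2)·(-8.701680 + (-14.182529)) = -11.295073
s=1.820000, p=-11.295073:
  k1 = f(1.820000, -11.295073) = -15.650026
  k2 = f(2.330000, -19.276586) = -24.851715
  p ← -11.295073 + (0.51/2)·(-15.650026 + (-24.851715)) = -21.623017
p(2.33) ≈ -21.6230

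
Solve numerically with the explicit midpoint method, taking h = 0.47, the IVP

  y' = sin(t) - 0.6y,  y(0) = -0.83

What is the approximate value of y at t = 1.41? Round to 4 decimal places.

0.2899

Midpoint: k1 = f(t_n, y_n); k2 = f(t_n + h/2, y_n + (h/2)·k1); y_{n+1} = y_n + h·k2.
t=0.000000, y=-0.830000:
  k1 = f(0.000000, -0.830000) = 0.498000
  k2 = f(0.235000, -0.712970) = 0.660625
  y ← -0.830000 + 0.47·0.660625 = -0.519506
t=0.470000, y=-0.519506:
  k1 = f(0.470000, -0.519506) = 0.764590
  k2 = f(0.705000, -0.339828) = 0.851930
  y ← -0.519506 + 0.47·0.851930 = -0.119099
t=0.940000, y=-0.119099:
  k1 = f(0.940000, -0.119099) = 0.879017
  k2 = f(1.175000, 0.087470) = 0.870208
  y ← -0.119099 + 0.47·0.870208 = 0.289899
y(1.41) ≈ 0.2899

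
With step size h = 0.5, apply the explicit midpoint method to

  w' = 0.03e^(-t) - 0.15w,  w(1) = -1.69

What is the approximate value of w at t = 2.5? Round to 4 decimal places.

Midpoint: k1 = f(t_n, w_n); k2 = f(t_n + h/2, w_n + (h/2)·k1); w_{n+1} = w_n + h·k2.
t=1.000000, w=-1.690000:
  k1 = f(1.000000, -1.690000) = 0.264536
  k2 = f(1.250000, -1.623866) = 0.252175
  w ← -1.690000 + 0.5·0.252175 = -1.563912
t=1.500000, w=-1.563912:
  k1 = f(1.500000, -1.563912) = 0.241281
  k2 = f(1.750000, -1.503592) = 0.230752
  w ← -1.563912 + 0.5·0.230752 = -1.448536
t=2.000000, w=-1.448536:
  k1 = f(2.000000, -1.448536) = 0.221341
  k2 = f(2.250000, -1.393201) = 0.212142
  w ← -1.448536 + 0.5·0.212142 = -1.342465
w(2.5) ≈ -1.3425

-1.3425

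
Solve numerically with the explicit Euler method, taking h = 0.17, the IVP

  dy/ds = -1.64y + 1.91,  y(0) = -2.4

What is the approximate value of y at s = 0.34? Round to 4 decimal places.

-0.6894

Euler: y_{n+1} = y_n + h·f(s_n, y_n).
s=0.000000, y=-2.400000: f=5.846000 → y ← -2.400000 + 0.17·5.846000 = -1.406180
s=0.170000, y=-1.406180: f=4.216135 → y ← -1.406180 + 0.17·4.216135 = -0.689437
y(0.34) ≈ -0.6894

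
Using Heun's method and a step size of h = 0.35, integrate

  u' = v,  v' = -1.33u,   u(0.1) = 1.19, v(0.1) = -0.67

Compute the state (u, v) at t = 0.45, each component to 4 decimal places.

0.8586, -1.1694

Heun on (u,v): k1 = f(t_n, state_n); k2 = f(t_n + h, state_n + h·k1); state_{n+1} = state_n + (h/2)·(k1 + k2).
0.100000: (1.190000, -0.670000)
  k1 = (-0.670000, -1.582700)
  predictor → (0.955500, -1.223945)
  k2 = (-1.223945, -1.270815)
  → (0.858560, -1.169365)
(u(0.45), v(0.45)) ≈ (0.8586, -1.1694)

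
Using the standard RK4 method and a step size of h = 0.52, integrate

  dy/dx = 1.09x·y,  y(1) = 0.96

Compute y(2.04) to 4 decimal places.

RK4: k1 = f(x_n, y_n); k2 = f(x_n + h/2, y_n + (h/2)·k1); k3 = f(x_n + h/2, y_n + (h/2)·k2); k4 = f(x_n + h, y_n + h·k3); y_{n+1} = y_n + (h/6)·(k1 + 2k2 + 2k3 + k4).
x=1.000000, y=0.960000:
  k1 = f(1.000000, 0.960000) = 1.046400
  k2 = f(1.260000, 1.232064) = 1.692117
  k3 = f(1.260000, 1.399950) = 1.922692
  k4 = f(1.520000, 1.959800) = 3.246996
  y ← 0.960000 + (0.52/6)·(k1 + 2k2 + 2k3 + k4) = 1.958661
x=1.520000, y=1.958661:
  k1 = f(1.520000, 1.958661) = 3.245110
  k2 = f(1.780000, 2.802390) = 5.437196
  k3 = f(1.780000, 3.372332) = 6.542999
  k4 = f(2.040000, 5.361021) = 11.920765
  y ← 1.958661 + (0.52/6)·(k1 + 2k2 + 2k3 + k4) = 5.349604
y(2.04) ≈ 5.3496

5.3496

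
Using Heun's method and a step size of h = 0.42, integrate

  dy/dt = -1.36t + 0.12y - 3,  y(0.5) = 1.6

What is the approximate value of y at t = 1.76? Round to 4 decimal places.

-4.2718

Heun: k1 = f(t_n, y_n); k2 = f(t_n + h, y_n + h·k1); y_{n+1} = y_n + (h/2)·(k1 + k2).
t=0.500000, y=1.600000:
  k1 = f(0.500000, 1.600000) = -3.488000
  k2 = f(0.920000, 0.135040) = -4.234995
  y ← 1.600000 + (0.42/2)·(-3.488000 + (-4.234995)) = -0.021829
t=0.920000, y=-0.021829:
  k1 = f(0.920000, -0.021829) = -4.253819
  k2 = f(1.340000, -1.808433) = -5.039412
  y ← -0.021829 + (0.42/2)·(-4.253819 + (-5.039412)) = -1.973408
t=1.340000, y=-1.973408:
  k1 = f(1.340000, -1.973408) = -5.059209
  k2 = f(1.760000, -4.098275) = -5.885393
  y ← -1.973408 + (0.42/2)·(-5.059209 + (-5.885393)) = -4.271774
y(1.76) ≈ -4.2718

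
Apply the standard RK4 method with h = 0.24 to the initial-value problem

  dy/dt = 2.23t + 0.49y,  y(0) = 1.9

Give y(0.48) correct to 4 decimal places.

2.6821

RK4: k1 = f(t_n, y_n); k2 = f(t_n + h/2, y_n + (h/2)·k1); k3 = f(t_n + h/2, y_n + (h/2)·k2); k4 = f(t_n + h, y_n + h·k3); y_{n+1} = y_n + (h/6)·(k1 + 2k2 + 2k3 + k4).
t=0.000000, y=1.900000:
  k1 = f(0.000000, 1.900000) = 0.931000
  k2 = f(0.120000, 2.011720) = 1.253343
  k3 = f(0.120000, 2.050401) = 1.272297
  k4 = f(0.240000, 2.205351) = 1.615822
  y ← 1.900000 + (0.24/6)·(k1 + 2k2 + 2k3 + k4) = 2.203924
t=0.240000, y=2.203924:
  k1 = f(0.240000, 2.203924) = 1.615123
  k2 = f(0.360000, 2.397739) = 1.977692
  k3 = f(0.360000, 2.441247) = 1.999011
  k4 = f(0.480000, 2.683687) = 2.385406
  y ← 2.203924 + (0.24/6)·(k1 + 2k2 + 2k3 + k4) = 2.682081
y(0.48) ≈ 2.6821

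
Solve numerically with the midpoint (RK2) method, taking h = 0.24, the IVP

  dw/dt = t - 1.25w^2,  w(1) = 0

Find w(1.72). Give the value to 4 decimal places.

Midpoint: k1 = f(t_n, w_n); k2 = f(t_n + h/2, w_n + (h/2)·k1); w_{n+1} = w_n + h·k2.
t=1.000000, w=0.000000:
  k1 = f(1.000000, 0.000000) = 1.000000
  k2 = f(1.120000, 0.120000) = 1.102000
  w ← 0.000000 + 0.24·1.102000 = 0.264480
t=1.240000, w=0.264480:
  k1 = f(1.240000, 0.264480) = 1.152563
  k2 = f(1.360000, 0.402788) = 1.157203
  w ← 0.264480 + 0.24·1.157203 = 0.542209
t=1.480000, w=0.542209:
  k1 = f(1.480000, 0.542209) = 1.112512
  k2 = f(1.600000, 0.675710) = 1.029270
  w ← 0.542209 + 0.24·1.029270 = 0.789233
w(1.72) ≈ 0.7892

0.7892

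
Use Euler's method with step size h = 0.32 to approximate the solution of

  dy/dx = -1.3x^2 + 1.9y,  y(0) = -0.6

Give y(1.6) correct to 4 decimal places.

-8.3661

Euler: y_{n+1} = y_n + h·f(x_n, y_n).
x=0.000000, y=-0.600000: f=-1.140000 → y ← -0.600000 + 0.32·(-1.140000) = -0.964800
x=0.320000, y=-0.964800: f=-1.966240 → y ← -0.964800 + 0.32·(-1.966240) = -1.593997
x=0.640000, y=-1.593997: f=-3.561074 → y ← -1.593997 + 0.32·(-3.561074) = -2.733540
x=0.960000, y=-2.733540: f=-6.391807 → y ← -2.733540 + 0.32·(-6.391807) = -4.778919
x=1.280000, y=-4.778919: f=-11.209865 → y ← -4.778919 + 0.32·(-11.209865) = -8.366076
y(1.6) ≈ -8.3661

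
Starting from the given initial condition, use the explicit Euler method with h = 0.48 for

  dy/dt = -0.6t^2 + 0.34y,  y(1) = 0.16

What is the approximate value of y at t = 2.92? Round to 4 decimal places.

-4.0155

Euler: y_{n+1} = y_n + h·f(t_n, y_n).
t=1.000000, y=0.160000: f=-0.545600 → y ← 0.160000 + 0.48·(-0.545600) = -0.101888
t=1.480000, y=-0.101888: f=-1.348882 → y ← -0.101888 + 0.48·(-1.348882) = -0.749351
t=1.960000, y=-0.749351: f=-2.559739 → y ← -0.749351 + 0.48·(-2.559739) = -1.978026
t=2.440000, y=-1.978026: f=-4.244689 → y ← -1.978026 + 0.48·(-4.244689) = -4.015477
y(2.92) ≈ -4.0155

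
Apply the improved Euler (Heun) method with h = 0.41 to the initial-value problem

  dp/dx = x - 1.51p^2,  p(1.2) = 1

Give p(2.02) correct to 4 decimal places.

1.1156

Heun: k1 = f(x_n, p_n); k2 = f(x_n + h, p_n + h·k1); p_{n+1} = p_n + (h/2)·(k1 + k2).
x=1.200000, p=1.000000:
  k1 = f(1.200000, 1.000000) = -0.310000
  k2 = f(1.610000, 0.872900) = 0.459449
  p ← 1.000000 + (0.41/2)·(-0.310000 + 0.459449) = 1.030637
x=1.610000, p=1.030637:
  k1 = f(1.610000, 1.030637) = 0.006059
  k2 = f(2.020000, 1.033121) = 0.408318
  p ← 1.030637 + (0.41/2)·(0.006059 + 0.408318) = 1.115584
p(2.02) ≈ 1.1156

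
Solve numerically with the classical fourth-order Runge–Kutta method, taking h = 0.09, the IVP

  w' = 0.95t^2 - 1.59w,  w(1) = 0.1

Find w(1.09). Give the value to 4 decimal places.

0.1739

RK4: k1 = f(t_n, w_n); k2 = f(t_n + h/2, w_n + (h/2)·k1); k3 = f(t_n + h/2, w_n + (h/2)·k2); k4 = f(t_n + h, w_n + h·k3); w_{n+1} = w_n + (h/6)·(k1 + 2k2 + 2k3 + k4).
t=1.000000, w=0.100000:
  k1 = f(1.000000, 0.100000) = 0.791000
  k2 = f(1.045000, 0.135595) = 0.821828
  k3 = f(1.045000, 0.136982) = 0.819622
  k4 = f(1.090000, 0.173766) = 0.852407
  w ← 0.100000 + (0.09/6)·(k1 + 2k2 + 2k3 + k4) = 0.173895
w(1.09) ≈ 0.1739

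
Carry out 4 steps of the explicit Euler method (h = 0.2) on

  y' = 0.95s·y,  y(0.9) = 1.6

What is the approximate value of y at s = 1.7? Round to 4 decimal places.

Euler: y_{n+1} = y_n + h·f(s_n, y_n).
s=0.900000, y=1.600000: f=1.368000 → y ← 1.600000 + 0.2·1.368000 = 1.873600
s=1.100000, y=1.873600: f=1.957912 → y ← 1.873600 + 0.2·1.957912 = 2.265182
s=1.300000, y=2.265182: f=2.797500 → y ← 2.265182 + 0.2·2.797500 = 2.824682
s=1.500000, y=2.824682: f=4.025172 → y ← 2.824682 + 0.2·4.025172 = 3.629717
y(1.7) ≈ 3.6297

3.6297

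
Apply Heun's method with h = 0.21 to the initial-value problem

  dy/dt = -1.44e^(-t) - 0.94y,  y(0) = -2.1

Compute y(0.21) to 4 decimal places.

-1.9703

Heun: k1 = f(t_n, y_n); k2 = f(t_n + h, y_n + h·k1); y_{n+1} = y_n + (h/2)·(k1 + k2).
t=0.000000, y=-2.100000:
  k1 = f(0.000000, -2.100000) = 0.534000
  k2 = f(0.210000, -1.987860) = 0.701347
  y ← -2.100000 + (0.21/2)·(0.534000 + 0.701347) = -1.970289
y(0.21) ≈ -1.9703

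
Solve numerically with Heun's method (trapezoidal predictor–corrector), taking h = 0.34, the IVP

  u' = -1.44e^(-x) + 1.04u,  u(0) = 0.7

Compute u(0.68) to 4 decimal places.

Heun: k1 = f(x_n, u_n); k2 = f(x_n + h, u_n + h·k1); u_{n+1} = u_n + (h/2)·(k1 + k2).
x=0.000000, u=0.700000:
  k1 = f(0.000000, 0.700000) = -0.712000
  k2 = f(0.340000, 0.457920) = -0.548712
  u ← 0.700000 + (0.34/2)·(-0.712000 + (-0.548712)) = 0.485679
x=0.340000, u=0.485679:
  k1 = f(0.340000, 0.485679) = -0.519843
  k2 = f(0.680000, 0.308932) = -0.408239
  u ← 0.485679 + (0.34/2)·(-0.519843 + (-0.408239)) = 0.327905
u(0.68) ≈ 0.3279

0.3279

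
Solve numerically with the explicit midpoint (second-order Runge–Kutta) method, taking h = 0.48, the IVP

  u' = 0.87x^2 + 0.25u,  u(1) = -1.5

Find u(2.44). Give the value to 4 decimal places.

Midpoint: k1 = f(x_n, u_n); k2 = f(x_n + h/2, u_n + (h/2)·k1); u_{n+1} = u_n + h·k2.
x=1.000000, u=-1.500000:
  k1 = f(1.000000, -1.500000) = 0.495000
  k2 = f(1.240000, -1.381200) = 0.992412
  u ← -1.500000 + 0.48·0.992412 = -1.023642
x=1.480000, u=-1.023642:
  k1 = f(1.480000, -1.023642) = 1.649737
  k2 = f(1.720000, -0.627705) = 2.416882
  u ← -1.023642 + 0.48·2.416882 = 0.136461
x=1.960000, u=0.136461:
  k1 = f(1.960000, 0.136461) = 3.376307
  k2 = f(2.200000, 0.946775) = 4.447494
  u ← 0.136461 + 0.48·4.447494 = 2.271258
u(2.44) ≈ 2.2713

2.2713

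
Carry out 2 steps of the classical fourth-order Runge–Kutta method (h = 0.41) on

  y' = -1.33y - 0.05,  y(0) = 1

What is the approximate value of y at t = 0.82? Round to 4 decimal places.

0.3115

RK4: k1 = f(t_n, y_n); k2 = f(t_n + h/2, y_n + (h/2)·k1); k3 = f(t_n + h/2, y_n + (h/2)·k2); k4 = f(t_n + h, y_n + h·k3); y_{n+1} = y_n + (h/6)·(k1 + 2k2 + 2k3 + k4).
t=0.000000, y=1.000000:
  k1 = f(0.000000, 1.000000) = -1.380000
  k2 = f(0.205000, 0.717100) = -1.003743
  k3 = f(0.205000, 0.794233) = -1.106329
  k4 = f(0.410000, 0.546405) = -0.776719
  y ← 1.000000 + (0.41/6)·(k1 + 2k2 + 2k3 + k4) = 0.564248
t=0.410000, y=0.564248:
  k1 = f(0.410000, 0.564248) = -0.800449
  k2 = f(0.615000, 0.400156) = -0.582207
  k3 = f(0.615000, 0.444895) = -0.641711
  k4 = f(0.820000, 0.301146) = -0.450525
  y ← 0.564248 + (0.41/6)·(k1 + 2k2 + 2k3 + k4) = 0.311496
y(0.82) ≈ 0.3115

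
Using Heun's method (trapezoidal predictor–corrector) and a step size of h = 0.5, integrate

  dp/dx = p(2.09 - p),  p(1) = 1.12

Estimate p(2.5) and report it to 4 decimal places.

1.9598

Heun: k1 = f(x_n, p_n); k2 = f(x_n + h, p_n + h·k1); p_{n+1} = p_n + (h/2)·(k1 + k2).
x=1.000000, p=1.120000:
  k1 = f(1.000000, 1.120000) = 1.086400
  k2 = f(1.500000, 1.663200) = 0.709854
  p ← 1.120000 + (0.5/2)·(1.086400 + 0.709854) = 1.569063
x=1.500000, p=1.569063:
  k1 = f(1.500000, 1.569063) = 0.817383
  k2 = f(2.000000, 1.977755) = 0.221994
  p ← 1.569063 + (0.5/2)·(0.817383 + 0.221994) = 1.828907
x=2.000000, p=1.828907:
  k1 = f(2.000000, 1.828907) = 0.477514
  k2 = f(2.500000, 2.067665) = 0.046182
  p ← 1.828907 + (0.5/2)·(0.477514 + 0.046182) = 1.959832
p(2.5) ≈ 1.9598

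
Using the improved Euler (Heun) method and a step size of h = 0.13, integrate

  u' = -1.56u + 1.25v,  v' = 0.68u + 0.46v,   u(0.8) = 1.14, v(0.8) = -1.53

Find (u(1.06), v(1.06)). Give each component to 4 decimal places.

0.3528, -1.5894

Heun on (u,v): k1 = f(t_n, state_n); k2 = f(t_n + h, state_n + h·k1); state_{n+1} = state_n + (h/2)·(k1 + k2).
0.800000: (1.140000, -1.530000)
  k1 = (-3.690900, 0.071400)
  predictor → (0.660183, -1.520718)
  k2 = (-2.930783, -0.250606)
  → (0.709591, -1.541648)
0.930000: (0.709591, -1.541648)
  k1 = (-3.034022, -0.226637)
  predictor → (0.315168, -1.571111)
  k2 = (-2.455551, -0.508397)
  → (0.352768, -1.589426)
(u(1.06), v(1.06)) ≈ (0.3528, -1.5894)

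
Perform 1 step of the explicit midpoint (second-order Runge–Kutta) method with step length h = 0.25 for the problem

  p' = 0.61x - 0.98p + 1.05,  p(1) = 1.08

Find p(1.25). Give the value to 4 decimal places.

Midpoint: k1 = f(x_n, p_n); k2 = f(x_n + h/2, p_n + (h/2)·k1); p_{n+1} = p_n + h·k2.
x=1.000000, p=1.080000:
  k1 = f(1.000000, 1.080000) = 0.601600
  k2 = f(1.125000, 1.155200) = 0.604154
  p ← 1.080000 + 0.25·0.604154 = 1.231039
p(1.25) ≈ 1.2310

1.2310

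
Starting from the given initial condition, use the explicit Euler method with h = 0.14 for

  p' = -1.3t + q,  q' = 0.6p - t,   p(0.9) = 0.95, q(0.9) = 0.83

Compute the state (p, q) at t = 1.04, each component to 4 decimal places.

Euler on (p,q): p_{n+1} = p_n + h·p', q_{n+1} = q_n + h·q'.
0.900000: (0.950000, 0.830000); f=(-0.340000, -0.330000) → (0.902400, 0.783800)
(p(1.04), q(1.04)) ≈ (0.9024, 0.7838)

0.9024, 0.7838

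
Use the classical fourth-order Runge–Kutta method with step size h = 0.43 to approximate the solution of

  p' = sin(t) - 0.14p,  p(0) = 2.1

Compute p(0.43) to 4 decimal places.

RK4: k1 = f(t_n, p_n); k2 = f(t_n + h/2, p_n + (h/2)·k1); k3 = f(t_n + h/2, p_n + (h/2)·k2); k4 = f(t_n + h, p_n + h·k3); p_{n+1} = p_n + (h/6)·(k1 + 2k2 + 2k3 + k4).
t=0.000000, p=2.100000:
  k1 = f(0.000000, 2.100000) = -0.294000
  k2 = f(0.215000, 2.036790) = -0.071803
  k3 = f(0.215000, 2.084562) = -0.078491
  k4 = f(0.430000, 2.066249) = 0.127596
  p ← 2.100000 + (0.43/6)·(k1 + 2k2 + 2k3 + k4) = 2.066532
p(0.43) ≈ 2.0665

2.0665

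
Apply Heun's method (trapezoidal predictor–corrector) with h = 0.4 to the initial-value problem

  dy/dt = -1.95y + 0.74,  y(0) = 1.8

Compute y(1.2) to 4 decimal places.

Heun: k1 = f(t_n, y_n); k2 = f(t_n + h, y_n + h·k1); y_{n+1} = y_n + (h/2)·(k1 + k2).
t=0.000000, y=1.800000:
  k1 = f(0.000000, 1.800000) = -2.770000
  k2 = f(0.400000, 0.692000) = -0.609400
  y ← 1.800000 + (0.4/2)·(-2.770000 + (-0.609400)) = 1.124120
t=0.400000, y=1.124120:
  k1 = f(0.400000, 1.124120) = -1.452034
  k2 = f(0.800000, 0.543306) = -0.319447
  y ← 1.124120 + (0.4/2)·(-1.452034 + (-0.319447)) = 0.769824
t=0.800000, y=0.769824:
  k1 = f(0.800000, 0.769824) = -0.761156
  k2 = f(1.200000, 0.465361) = -0.167454
  y ← 0.769824 + (0.4/2)·(-0.761156 + (-0.167454)) = 0.584102
y(1.2) ≈ 0.5841

0.5841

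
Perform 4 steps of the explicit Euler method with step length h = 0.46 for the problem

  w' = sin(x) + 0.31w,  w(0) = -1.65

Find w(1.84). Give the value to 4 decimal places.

Euler: w_{n+1} = w_n + h·f(x_n, w_n).
x=0.000000, w=-1.650000: f=-0.511500 → w ← -1.650000 + 0.46·(-0.511500) = -1.885290
x=0.460000, w=-1.885290: f=-0.140492 → w ← -1.885290 + 0.46·(-0.140492) = -1.949916
x=0.920000, w=-1.949916: f=0.191128 → w ← -1.949916 + 0.46·0.191128 = -1.861998
x=1.380000, w=-1.861998: f=0.404634 → w ← -1.861998 + 0.46·0.404634 = -1.675866
w(1.84) ≈ -1.6759

-1.6759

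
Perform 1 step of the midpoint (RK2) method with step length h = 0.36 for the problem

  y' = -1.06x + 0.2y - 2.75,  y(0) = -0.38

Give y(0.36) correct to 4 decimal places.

-1.5027

Midpoint: k1 = f(x_n, y_n); k2 = f(x_n + h/2, y_n + (h/2)·k1); y_{n+1} = y_n + h·k2.
x=0.000000, y=-0.380000:
  k1 = f(0.000000, -0.380000) = -2.826000
  k2 = f(0.180000, -0.888680) = -3.118536
  y ← -0.380000 + 0.36·(-3.118536) = -1.502673
y(0.36) ≈ -1.5027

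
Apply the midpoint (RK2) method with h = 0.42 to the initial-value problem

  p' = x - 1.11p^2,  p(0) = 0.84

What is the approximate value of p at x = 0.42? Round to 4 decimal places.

0.7155

Midpoint: k1 = f(x_n, p_n); k2 = f(x_n + h/2, p_n + (h/2)·k1); p_{n+1} = p_n + h·k2.
x=0.000000, p=0.840000:
  k1 = f(0.000000, 0.840000) = -0.783216
  k2 = f(0.210000, 0.675525) = -0.296530
  p ← 0.840000 + 0.42·(-0.296530) = 0.715457
p(0.42) ≈ 0.7155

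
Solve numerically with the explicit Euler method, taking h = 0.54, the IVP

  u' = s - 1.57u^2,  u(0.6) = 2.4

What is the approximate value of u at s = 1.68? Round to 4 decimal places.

Euler: u_{n+1} = u_n + h·f(s_n, u_n).
s=0.600000, u=2.400000: f=-8.443200 → u ← 2.400000 + 0.54·(-8.443200) = -2.159328
s=1.140000, u=-2.159328: f=-6.180435 → u ← -2.159328 + 0.54·(-6.180435) = -5.496763
u(1.68) ≈ -5.4968

-5.4968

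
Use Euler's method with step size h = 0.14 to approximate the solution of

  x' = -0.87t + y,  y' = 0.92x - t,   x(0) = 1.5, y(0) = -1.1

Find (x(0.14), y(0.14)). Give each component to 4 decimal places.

Euler on (x,y): x_{n+1} = x_n + h·x', y_{n+1} = y_n + h·y'.
0.000000: (1.500000, -1.100000); f=(-1.100000, 1.380000) → (1.346000, -0.906800)
(x(0.14), y(0.14)) ≈ (1.3460, -0.9068)

1.3460, -0.9068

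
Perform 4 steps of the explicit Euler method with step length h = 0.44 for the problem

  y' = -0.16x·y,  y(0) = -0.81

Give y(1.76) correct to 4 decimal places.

-0.6679

Euler: y_{n+1} = y_n + h·f(x_n, y_n).
x=0.000000, y=-0.810000: f=0.000000 → y ← -0.810000 + 0.44·0.000000 = -0.810000
x=0.440000, y=-0.810000: f=0.057024 → y ← -0.810000 + 0.44·0.057024 = -0.784909
x=0.880000, y=-0.784909: f=0.110515 → y ← -0.784909 + 0.44·0.110515 = -0.736283
x=1.320000, y=-0.736283: f=0.155503 → y ← -0.736283 + 0.44·0.155503 = -0.667861
y(1.76) ≈ -0.6679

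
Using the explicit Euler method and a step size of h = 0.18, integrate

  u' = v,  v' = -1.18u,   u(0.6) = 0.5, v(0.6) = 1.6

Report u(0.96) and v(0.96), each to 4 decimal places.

1.0569, 1.3264

Euler on (u,v): u_{n+1} = u_n + h·u', v_{n+1} = v_n + h·v'.
0.600000: (0.500000, 1.600000); f=(1.600000, -0.590000) → (0.788000, 1.493800)
0.780000: (0.788000, 1.493800); f=(1.493800, -0.929840) → (1.056884, 1.326429)
(u(0.96), v(0.96)) ≈ (1.0569, 1.3264)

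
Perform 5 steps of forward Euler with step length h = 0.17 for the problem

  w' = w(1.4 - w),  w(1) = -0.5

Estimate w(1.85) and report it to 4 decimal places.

Euler: w_{n+1} = w_n + h·f(t_n, w_n).
t=1.000000, w=-0.500000: f=-0.950000 → w ← -0.500000 + 0.17·(-0.950000) = -0.661500
t=1.170000, w=-0.661500: f=-1.363682 → w ← -0.661500 + 0.17·(-1.363682) = -0.893326
t=1.340000, w=-0.893326: f=-2.048688 → w ← -0.893326 + 0.17·(-2.048688) = -1.241603
t=1.510000, w=-1.241603: f=-3.279822 → w ← -1.241603 + 0.17·(-3.279822) = -1.799173
t=1.680000, w=-1.799173: f=-5.755864 → w ← -1.799173 + 0.17·(-5.755864) = -2.777669
w(1.85) ≈ -2.7777

-2.7777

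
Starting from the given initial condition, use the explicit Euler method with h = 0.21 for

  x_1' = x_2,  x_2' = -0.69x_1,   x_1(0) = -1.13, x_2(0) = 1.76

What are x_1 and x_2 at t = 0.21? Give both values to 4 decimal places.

Euler on (x_1,x_2): x_1_{n+1} = x_1_n + h·x_1', x_2_{n+1} = x_2_n + h·x_2'.
0.000000: (-1.130000, 1.760000); f=(1.760000, 0.779700) → (-0.760400, 1.923737)
(x_1(0.21), x_2(0.21)) ≈ (-0.7604, 1.9237)

-0.7604, 1.9237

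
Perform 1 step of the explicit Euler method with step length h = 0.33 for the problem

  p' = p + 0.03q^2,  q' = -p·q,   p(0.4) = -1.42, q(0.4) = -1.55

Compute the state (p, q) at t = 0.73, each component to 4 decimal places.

-1.8648, -2.2763

Euler on (p,q): p_{n+1} = p_n + h·p', q_{n+1} = q_n + h·q'.
0.400000: (-1.420000, -1.550000); f=(-1.347925, -2.201000) → (-1.864815, -2.276330)
(p(0.73), q(0.73)) ≈ (-1.8648, -2.2763)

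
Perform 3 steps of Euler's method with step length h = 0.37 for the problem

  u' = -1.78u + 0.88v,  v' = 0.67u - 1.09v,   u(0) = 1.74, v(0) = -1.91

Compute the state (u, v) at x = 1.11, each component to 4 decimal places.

-0.2219, -0.3159

Euler on (u,v): u_{n+1} = u_n + h·u', v_{n+1} = v_n + h·v'.
0.000000: (1.740000, -1.910000); f=(-4.778000, 3.247700) → (-0.027860, -0.708351)
0.370000: (-0.027860, -0.708351); f=(-0.573758, 0.753436) → (-0.240150, -0.429580)
0.740000: (-0.240150, -0.429580); f=(0.049438, 0.307341) → (-0.221858, -0.315863)
(u(1.11), v(1.11)) ≈ (-0.2219, -0.3159)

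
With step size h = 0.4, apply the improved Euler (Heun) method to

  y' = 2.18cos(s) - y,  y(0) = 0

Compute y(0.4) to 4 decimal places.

Heun: k1 = f(s_n, y_n); k2 = f(s_n + h, y_n + h·k1); y_{n+1} = y_n + (h/2)·(k1 + k2).
s=0.000000, y=0.000000:
  k1 = f(0.000000, 0.000000) = 2.180000
  k2 = f(0.400000, 0.872000) = 1.135913
  y ← 0.000000 + (0.4/2)·(2.180000 + 1.135913) = 0.663183
y(0.4) ≈ 0.6632

0.6632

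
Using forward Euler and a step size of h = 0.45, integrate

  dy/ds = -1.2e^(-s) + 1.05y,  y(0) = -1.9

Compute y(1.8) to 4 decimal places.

Euler: y_{n+1} = y_n + h·f(s_n, y_n).
s=0.000000, y=-1.900000: f=-3.195000 → y ← -1.900000 + 0.45·(-3.195000) = -3.337750
s=0.450000, y=-3.337750: f=-4.269791 → y ← -3.337750 + 0.45·(-4.269791) = -5.259156
s=0.900000, y=-5.259156: f=-6.009997 → y ← -5.259156 + 0.45·(-6.009997) = -7.963655
s=1.350000, y=-7.963655: f=-8.672926 → y ← -7.963655 + 0.45·(-8.672926) = -11.866472
y(1.8) ≈ -11.8665

-11.8665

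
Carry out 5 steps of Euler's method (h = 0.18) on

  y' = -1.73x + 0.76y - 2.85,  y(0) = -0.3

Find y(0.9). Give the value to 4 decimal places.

-4.5817

Euler: y_{n+1} = y_n + h·f(x_n, y_n).
x=0.000000, y=-0.300000: f=-3.078000 → y ← -0.300000 + 0.18·(-3.078000) = -0.854040
x=0.180000, y=-0.854040: f=-3.810470 → y ← -0.854040 + 0.18·(-3.810470) = -1.539925
x=0.360000, y=-1.539925: f=-4.643143 → y ← -1.539925 + 0.18·(-4.643143) = -2.375690
x=0.540000, y=-2.375690: f=-5.589725 → y ← -2.375690 + 0.18·(-5.589725) = -3.381841
x=0.720000, y=-3.381841: f=-6.665799 → y ← -3.381841 + 0.18·(-6.665799) = -4.581685
y(0.9) ≈ -4.5817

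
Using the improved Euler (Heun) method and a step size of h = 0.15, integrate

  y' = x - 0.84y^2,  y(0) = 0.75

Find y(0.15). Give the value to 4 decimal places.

Heun: k1 = f(x_n, y_n); k2 = f(x_n + h, y_n + h·k1); y_{n+1} = y_n + (h/2)·(k1 + k2).
x=0.000000, y=0.750000:
  k1 = f(0.000000, 0.750000) = -0.472500
  k2 = f(0.150000, 0.679125) = -0.237417
  y ← 0.750000 + (0.15/2)·(-0.472500 + (-0.237417)) = 0.696756
y(0.15) ≈ 0.6968

0.6968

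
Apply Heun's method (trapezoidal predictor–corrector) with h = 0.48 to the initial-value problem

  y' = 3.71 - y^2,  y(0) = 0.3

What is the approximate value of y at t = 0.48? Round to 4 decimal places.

Heun: k1 = f(t_n, y_n); k2 = f(t_n + h, y_n + h·k1); y_{n+1} = y_n + (h/2)·(k1 + k2).
t=0.000000, y=0.300000:
  k1 = f(0.000000, 0.300000) = 3.620000
  k2 = f(0.480000, 2.037600) = -0.441814
  y ← 0.300000 + (0.48/2)·(3.620000 + (-0.441814)) = 1.062765
y(0.48) ≈ 1.0628

1.0628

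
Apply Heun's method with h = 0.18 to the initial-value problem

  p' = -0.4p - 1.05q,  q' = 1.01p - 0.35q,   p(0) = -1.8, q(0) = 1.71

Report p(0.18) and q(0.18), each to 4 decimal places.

Heun on (p,q): k1 = f(t_n, state_n); k2 = f(t_n + h, state_n + h·k1); state_{n+1} = state_n + (h/2)·(k1 + k2).
0.000000: (-1.800000, 1.710000)
  k1 = (-1.075500, -2.416500)
  predictor → (-1.993590, 1.275030)
  k2 = (-0.541345, -2.459786)
  → (-1.945516, 1.271134)
(p(0.18), q(0.18)) ≈ (-1.9455, 1.2711)

-1.9455, 1.2711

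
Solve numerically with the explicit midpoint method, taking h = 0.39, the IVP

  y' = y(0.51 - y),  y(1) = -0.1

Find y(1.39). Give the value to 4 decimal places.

Midpoint: k1 = f(t_n, y_n); k2 = f(t_n + h/2, y_n + (h/2)·k1); y_{n+1} = y_n + h·k2.
t=1.000000, y=-0.100000:
  k1 = f(1.000000, -0.100000) = -0.061000
  k2 = f(1.195000, -0.111895) = -0.069587
  y ← -0.100000 + 0.39·(-0.069587) = -0.127139
y(1.39) ≈ -0.1271

-0.1271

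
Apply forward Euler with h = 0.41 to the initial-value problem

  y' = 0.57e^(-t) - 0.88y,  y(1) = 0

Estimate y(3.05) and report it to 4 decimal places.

0.0775

Euler: y_{n+1} = y_n + h·f(t_n, y_n).
t=1.000000, y=0.000000: f=0.209691 → y ← 0.000000 + 0.41·0.209691 = 0.085973
t=1.410000, y=0.085973: f=0.063505 → y ← 0.085973 + 0.41·0.063505 = 0.112010
t=1.820000, y=0.112010: f=-0.006215 → y ← 0.112010 + 0.41·(-0.006215) = 0.109463
t=2.230000, y=0.109463: f=-0.035036 → y ← 0.109463 + 0.41·(-0.035036) = 0.095098
t=2.640000, y=0.095098: f=-0.043010 → y ← 0.095098 + 0.41·(-0.043010) = 0.077464
y(3.05) ≈ 0.0775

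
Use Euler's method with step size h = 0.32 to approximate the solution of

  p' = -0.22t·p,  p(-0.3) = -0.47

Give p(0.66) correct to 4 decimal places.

Euler: p_{n+1} = p_n + h·f(t_n, p_n).
t=-0.300000, p=-0.470000: f=-0.031020 → p ← -0.470000 + 0.32·(-0.031020) = -0.479926
t=0.020000, p=-0.479926: f=0.002112 → p ← -0.479926 + 0.32·0.002112 = -0.479251
t=0.340000, p=-0.479251: f=0.035848 → p ← -0.479251 + 0.32·0.035848 = -0.467779
p(0.66) ≈ -0.4678

-0.4678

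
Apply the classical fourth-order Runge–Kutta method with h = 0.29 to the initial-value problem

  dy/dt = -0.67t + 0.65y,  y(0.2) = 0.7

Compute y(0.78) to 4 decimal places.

0.7978

RK4: k1 = f(t_n, y_n); k2 = f(t_n + h/2, y_n + (h/2)·k1); k3 = f(t_n + h/2, y_n + (h/2)·k2); k4 = f(t_n + h, y_n + h·k3); y_{n+1} = y_n + (h/6)·(k1 + 2k2 + 2k3 + k4).
t=0.200000, y=0.700000:
  k1 = f(0.200000, 0.700000) = 0.321000
  k2 = f(0.345000, 0.746545) = 0.254104
  k3 = f(0.345000, 0.736845) = 0.247799
  k4 = f(0.490000, 0.771862) = 0.173410
  y ← 0.700000 + (0.29/6)·(k1 + 2k2 + 2k3 + k4) = 0.772414
t=0.490000, y=0.772414:
  k1 = f(0.490000, 0.772414) = 0.173769
  k2 = f(0.635000, 0.797610) = 0.092997
  k3 = f(0.635000, 0.785898) = 0.085384
  k4 = f(0.780000, 0.797175) = -0.004436
  y ← 0.772414 + (0.29/6)·(k1 + 2k2 + 2k3 + k4) = 0.797842
y(0.78) ≈ 0.7978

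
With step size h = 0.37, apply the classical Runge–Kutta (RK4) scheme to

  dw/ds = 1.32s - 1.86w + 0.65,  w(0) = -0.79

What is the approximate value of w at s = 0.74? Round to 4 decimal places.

RK4: k1 = f(s_n, w_n); k2 = f(s_n + h/2, w_n + (h/2)·k1); k3 = f(s_n + h/2, w_n + (h/2)·k2); k4 = f(s_n + h, w_n + h·k3); w_{n+1} = w_n + (h/6)·(k1 + 2k2 + 2k3 + k4).
s=0.000000, w=-0.790000:
  k1 = f(0.000000, -0.790000) = 2.119400
  k2 = f(0.185000, -0.397911) = 1.634314
  k3 = f(0.185000, -0.487652) = 1.801232
  k4 = f(0.370000, -0.123544) = 1.368192
  w ← -0.790000 + (0.37/6)·(k1 + 2k2 + 2k3 + k4) = -0.151214
s=0.370000, w=-0.151214:
  k1 = f(0.370000, -0.151214) = 1.419659
  k2 = f(0.555000, 0.111422) = 1.175354
  k3 = f(0.555000, 0.066226) = 1.259419
  k4 = f(0.740000, 0.314771) = 1.041326
  w ← -0.151214 + (0.37/6)·(k1 + 2k2 + 2k3 + k4) = 0.300835
w(0.74) ≈ 0.3008

0.3008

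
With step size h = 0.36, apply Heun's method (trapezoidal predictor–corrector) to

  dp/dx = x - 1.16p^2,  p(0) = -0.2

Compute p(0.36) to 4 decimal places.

-0.1534

Heun: k1 = f(x_n, p_n); k2 = f(x_n + h, p_n + h·k1); p_{n+1} = p_n + (h/2)·(k1 + k2).
x=0.000000, p=-0.200000:
  k1 = f(0.000000, -0.200000) = -0.046400
  k2 = f(0.360000, -0.216704) = 0.305526
  p ← -0.200000 + (0.36/2)·(-0.046400 + 0.305526) = -0.153357
p(0.36) ≈ -0.1534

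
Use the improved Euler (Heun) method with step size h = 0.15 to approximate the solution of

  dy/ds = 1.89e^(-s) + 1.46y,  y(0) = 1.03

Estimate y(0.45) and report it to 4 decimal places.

2.9673

Heun: k1 = f(s_n, y_n); k2 = f(s_n + h, y_n + h·k1); y_{n+1} = y_n + (h/2)·(k1 + k2).
s=0.000000, y=1.030000:
  k1 = f(0.000000, 1.030000) = 3.393800
  k2 = f(0.150000, 1.539070) = 3.873780
  y ← 1.030000 + (0.15/2)·(3.393800 + 3.873780) = 1.575069
s=0.150000, y=1.575069:
  k1 = f(0.150000, 1.575069) = 3.926338
  k2 = f(0.300000, 2.164019) = 4.559615
  y ← 1.575069 + (0.15/2)·(3.926338 + 4.559615) = 2.211515
s=0.300000, y=2.211515:
  k1 = f(0.300000, 2.211515) = 4.628958
  k2 = f(0.450000, 2.905859) = 5.447671
  y ← 2.211515 + (0.15/2)·(4.628958 + 5.447671) = 2.967262
y(0.45) ≈ 2.9673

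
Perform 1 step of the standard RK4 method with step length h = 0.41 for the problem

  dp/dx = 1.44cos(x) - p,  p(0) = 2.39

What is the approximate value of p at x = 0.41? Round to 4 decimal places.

RK4: k1 = f(x_n, p_n); k2 = f(x_n + h/2, p_n + (h/2)·k1); k3 = f(x_n + h/2, p_n + (h/2)·k2); k4 = f(x_n + h, p_n + h·k3); p_{n+1} = p_n + (h/6)·(k1 + 2k2 + 2k3 + k4).
x=0.000000, p=2.390000:
  k1 = f(0.000000, 2.390000) = -0.950000
  k2 = f(0.205000, 2.195250) = -0.785402
  k3 = f(0.205000, 2.228993) = -0.819145
  k4 = f(0.410000, 2.054151) = -0.733497
  p ← 2.390000 + (0.41/6)·(k1 + 2k2 + 2k3 + k4) = 2.055673
p(0.41) ≈ 2.0557

2.0557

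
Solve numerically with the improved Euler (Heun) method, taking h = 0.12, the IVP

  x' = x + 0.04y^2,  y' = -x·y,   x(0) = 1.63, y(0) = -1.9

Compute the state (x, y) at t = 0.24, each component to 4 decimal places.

2.0982, -1.2230

Heun on (x,y): k1 = f(t_n, state_n); k2 = f(t_n + h, state_n + h·k1); state_{n+1} = state_n + (h/2)·(k1 + k2).
0.000000: (1.630000, -1.900000)
  k1 = (1.774400, 3.097000)
  predictor → (1.842928, -1.528360)
  k2 = (1.936363, 2.816657)
  → (1.852646, -1.545181)
0.120000: (1.852646, -1.545181)
  k1 = (1.948149, 2.862672)
  predictor → (2.086424, -1.201660)
  k2 = (2.144183, 2.507172)
  → (2.098186, -1.222990)
(x(0.24), y(0.24)) ≈ (2.0982, -1.2230)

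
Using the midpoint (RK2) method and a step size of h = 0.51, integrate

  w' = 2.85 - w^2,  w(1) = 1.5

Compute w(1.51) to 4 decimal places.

Midpoint: k1 = f(t_n, w_n); k2 = f(t_n + h/2, w_n + (h/2)·k1); w_{n+1} = w_n + h·k2.
t=1.000000, w=1.500000:
  k1 = f(1.000000, 1.500000) = 0.600000
  k2 = f(1.255000, 1.653000) = 0.117591
  w ← 1.500000 + 0.51·0.117591 = 1.559971
w(1.51) ≈ 1.5600

1.5600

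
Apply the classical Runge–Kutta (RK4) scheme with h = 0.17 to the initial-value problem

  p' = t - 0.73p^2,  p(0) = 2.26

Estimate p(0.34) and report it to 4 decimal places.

1.4930

RK4: k1 = f(t_n, p_n); k2 = f(t_n + h/2, p_n + (h/2)·k1); k3 = f(t_n + h/2, p_n + (h/2)·k2); k4 = f(t_n + h, p_n + h·k3); p_{n+1} = p_n + (h/6)·(k1 + 2k2 + 2k3 + k4).
t=0.000000, p=2.260000:
  k1 = f(0.000000, 2.260000) = -3.728548
  k2 = f(0.085000, 1.943073) = -2.671140
  k3 = f(0.085000, 2.032953) = -2.932016
  k4 = f(0.170000, 1.761557) = -2.095251
  p ← 2.260000 + (0.17/6)·(k1 + 2k2 + 2k3 + k4) = 1.777480
t=0.170000, p=1.777480:
  k1 = f(0.170000, 1.777480) = -2.136388
  k2 = f(0.255000, 1.595887) = -1.604205
  k3 = f(0.255000, 1.641123) = -1.711097
  k4 = f(0.340000, 1.486594) = -1.273271
  p ← 1.777480 + (0.17/6)·(k1 + 2k2 + 2k3 + k4) = 1.493006
p(0.34) ≈ 1.4930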